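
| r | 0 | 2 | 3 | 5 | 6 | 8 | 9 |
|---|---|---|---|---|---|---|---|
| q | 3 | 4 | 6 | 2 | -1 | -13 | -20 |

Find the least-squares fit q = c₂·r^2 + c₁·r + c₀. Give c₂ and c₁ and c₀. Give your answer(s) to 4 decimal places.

Compute the Gram sums: Σr^2·r^2 = 12675, Σr^2·r = 1617, Σr^2 = 219, Σr·r = 219, Σr = 33, Σ1 = 7.
Moment sums: Σr^2·q = -2368, Σr·q = -254, Σq = -19.
So MᵀM·[c₂, c₁, c₀]ᵀ = Mᵀq: [[12675, 1617, 219]; [1617, 219, 33]; [219, 33, 7]]·[c₂, c₁, c₀]ᵀ = [-2368, -254, -19]ᵀ.
Solving the 3×3 system (Gaussian elimination) gives c₂ = -199/336, c₁ = 321/112, c₀ = 129/56.

c₂ = -0.5923, c₁ = 2.8661, c₀ = 2.3036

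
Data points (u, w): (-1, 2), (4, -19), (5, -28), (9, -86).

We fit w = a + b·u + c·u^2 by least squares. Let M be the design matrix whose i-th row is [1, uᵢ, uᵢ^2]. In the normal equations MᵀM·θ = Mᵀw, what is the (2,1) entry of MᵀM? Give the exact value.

Row 2 ↔ basis u, column 1 ↔ basis 1, so (MᵀM)_{2,1} = Σᵢ u = (-1)·(1) + (4)·(1) + (5)·(1) + (9)·(1) = 17.

17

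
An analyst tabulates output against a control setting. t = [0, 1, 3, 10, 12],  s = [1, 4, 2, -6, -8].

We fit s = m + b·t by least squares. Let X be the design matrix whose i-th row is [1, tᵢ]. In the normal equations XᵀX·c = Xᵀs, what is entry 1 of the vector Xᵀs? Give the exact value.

-7

Entry 1 ↔ basis 1, so (Xᵀs)_{1} = Σᵢ sᵢ = (1)·(1) + (1)·(4) + (1)·(2) + (1)·(-6) + (1)·(-8) = -7.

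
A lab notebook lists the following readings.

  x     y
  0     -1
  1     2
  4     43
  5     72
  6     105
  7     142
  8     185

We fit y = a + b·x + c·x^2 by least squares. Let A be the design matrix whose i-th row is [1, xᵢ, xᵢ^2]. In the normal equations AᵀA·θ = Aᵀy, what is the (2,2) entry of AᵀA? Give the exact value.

191

Row 2 ↔ basis x, column 2 ↔ basis x, so (AᵀA)_{2,2} = Σᵢ (x)·(x) = (0)·(0) + (1)·(1) + (4)·(4) + (5)·(5) + (6)·(6) + (7)·(7) + (8)·(8) = 191.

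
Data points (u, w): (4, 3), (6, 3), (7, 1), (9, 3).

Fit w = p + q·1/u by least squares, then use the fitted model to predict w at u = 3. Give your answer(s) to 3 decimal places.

ŵ = 3.276

The normal system MᵀM·[p, q]ᵀ = Mᵀw is [[4, 169/252]; [169/252, 7813/63504]]·[p, q]ᵀ = [10, 145/84]ᵀ.
det = 4·(7813/63504) − (169/252)² = 299/7056.
p = (10·(7813/63504) − (169/252)·(145/84))/(299/7056) = 355/207; q = (4·(145/84) − (169/252)·10)/(299/7056) = 1400/299.
At u = 3: ŵ = (355/207)·(1) + (1400/299)·(1/3) = 8815/2691.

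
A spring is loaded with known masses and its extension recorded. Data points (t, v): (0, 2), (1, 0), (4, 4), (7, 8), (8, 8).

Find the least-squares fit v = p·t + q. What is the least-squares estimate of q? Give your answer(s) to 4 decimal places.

With design matrix A, AᵀA = [[130, 20]; [20, 5]] and Aᵀv = [136, 22]ᵀ.
Eliminating q: 5·(row 1) − 20·(row 2) gives 250·p = 5·136 − 20·22 = 240, so p = 24/25.
Then q = (22 − 20·(24/25))/5 = 14/25.

q = 0.5600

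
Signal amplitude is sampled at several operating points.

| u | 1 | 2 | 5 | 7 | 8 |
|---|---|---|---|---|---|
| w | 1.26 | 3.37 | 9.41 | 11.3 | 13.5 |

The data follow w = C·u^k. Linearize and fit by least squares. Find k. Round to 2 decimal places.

k = 1.12

Taking logs, ln w = k·ln u + ln C, so regress ln w on ln u.
Over the data: Σln u = 6.3279, Σ(ln u)² = 11.1814, Σln w = 8.7153, Σln u·ln w = 14.5807.
Normal system: [[11.1814, 6.3279]; [6.3279, 5]]·[k, ln C]ᵀ = [14.5807, 8.7153]ᵀ.
Slope k = (n·Σln u·ln w − Σln u·Σln w)/(n·Σ(ln u)² − (Σln u)²) = (5·14.5807 − 6.3279·8.7153)/15.8642 = 1.11911; ln C = (Σln w − k·Σln u)/n = 0.32673.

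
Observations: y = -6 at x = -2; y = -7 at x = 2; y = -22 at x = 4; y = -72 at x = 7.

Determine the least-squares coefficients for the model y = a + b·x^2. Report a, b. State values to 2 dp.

a = -0.13, b = -1.46

Sums needed: Σ1 = 4, Σx^2 = 73, Σx^2·x^2 = 2689.
Moment sums: Σy = -107, Σx^2·y = -3932.
Normal equations: [[4, 73]; [73, 2689]]·[a, b]ᵀ = [-107, -3932]ᵀ.
Eliminating b: 2689·(row 1) − 73·(row 2) gives 5427·a = 2689·(-107) − 73·(-3932) = -687, so a = -229/1809.
Then b = ((-3932) − 73·(-229/1809))/2689 = -2639/1809.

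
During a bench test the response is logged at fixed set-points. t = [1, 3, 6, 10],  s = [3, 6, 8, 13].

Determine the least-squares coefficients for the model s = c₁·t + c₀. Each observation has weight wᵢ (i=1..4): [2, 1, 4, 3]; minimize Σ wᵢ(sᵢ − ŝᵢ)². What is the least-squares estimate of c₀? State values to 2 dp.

c₀ = 1.88

Setting ∂/∂c₁ … = 0 gives: 455·c₁ + 59·c₀ = 606;  59·c₁ + 10·c₀ = 83.
(Σwᵢ·t·t = 455, Σwᵢ·t = 59, Σwᵢ·1 = 10, Σwᵢ·t·s = 606, Σwᵢ·s = 83.)
Determinant 455·10 − 59² = 1069.
c₁ = (606·10 − 59·83)/1069 = 1163/1069; c₀ = (455·83 − 59·606)/1069 = 2011/1069.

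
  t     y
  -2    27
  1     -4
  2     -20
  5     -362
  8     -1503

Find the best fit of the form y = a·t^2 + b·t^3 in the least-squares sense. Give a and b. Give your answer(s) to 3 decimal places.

a = 0.601, b = -3.011

Compute the Gram sums: Σt^2·t^2 = 4754, Σt^2·t^3 = 35894, Σt^3·t^3 = 277898.
For Aᵀy: Σt^2·y = -105218, Σt^3·y = -815166.
So AᵀA·[a, b]ᵀ = Aᵀy: [[4754, 35894]; [35894, 277898]]·[a, b]ᵀ = [-105218, -815166]ᵀ.
Eliminating b: 277898·(row 1) − 35894·(row 2) gives 32747856·a = 277898·(-105218) − 35894·(-815166) = 19696640, so a = 1231040/2046741.
Then b = ((-815166) − 35894·(1231040/2046741))/277898 = -6162767/2046741.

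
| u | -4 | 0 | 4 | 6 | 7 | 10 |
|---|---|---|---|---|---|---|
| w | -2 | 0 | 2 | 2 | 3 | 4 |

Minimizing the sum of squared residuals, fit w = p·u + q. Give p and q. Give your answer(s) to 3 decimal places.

Entries of XᵀX: Σu·u = 217, Σu = 23, Σ1 = 6.
Right-hand side: Σu·w = 89, Σw = 9.
Normal equations: [[217, 23]; [23, 6]]·[p, q]ᵀ = [89, 9]ᵀ.
Eliminating q: 6·(row 1) − 23·(row 2) gives 773·p = 6·89 − 23·9 = 327, so p = 327/773.
Then q = (9 − 23·(327/773))/6 = -94/773.

p = 0.423, q = -0.122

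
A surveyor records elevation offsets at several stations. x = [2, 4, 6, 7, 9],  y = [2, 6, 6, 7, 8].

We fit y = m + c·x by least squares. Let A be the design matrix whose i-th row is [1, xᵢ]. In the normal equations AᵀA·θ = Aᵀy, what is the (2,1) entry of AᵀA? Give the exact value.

Row 2 ↔ basis x, column 1 ↔ basis 1, so (AᵀA)_{2,1} = Σᵢ x = (2)·(1) + (4)·(1) + (6)·(1) + (7)·(1) + (9)·(1) = 28.

28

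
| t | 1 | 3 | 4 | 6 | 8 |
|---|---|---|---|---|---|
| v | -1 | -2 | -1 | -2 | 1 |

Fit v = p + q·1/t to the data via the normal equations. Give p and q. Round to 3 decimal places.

p = -0.818, q = -0.486

Forming MᵀM = [[5, 15/8]; [15/8, 701/576]] and Mᵀv = [-5, -17/8]ᵀ gives MᵀM·[p, q]ᵀ = Mᵀv.
Determinant 5·(701/576) − (15/8)² = 185/72.
p = ((-5)·(701/576) − (15/8)·(-17/8))/(185/72) = -121/148; q = (5·(-17/8) − (15/8)·(-5))/(185/72) = -18/37.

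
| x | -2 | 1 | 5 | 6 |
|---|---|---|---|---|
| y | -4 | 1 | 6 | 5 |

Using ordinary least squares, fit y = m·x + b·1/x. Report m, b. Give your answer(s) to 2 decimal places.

Compute the Gram sums: Σx·x = 66, Σx·1/x = 4, Σ1/x·1/x = 593/450.
And Σx·y = 69, Σ1/x·y = 151/30.
MᵀM·[m, b]ᵀ = Mᵀy becomes [[66, 4]; [4, 593/450]]·[m, b]ᵀ = [69, 151/30]ᵀ.
det = 66·(593/450) − 4² = 5323/75.
m = (69·(593/450) − 4·(151/30))/(5323/75) = 10619/10646; b = (66·(151/30) − 4·69)/(5323/75) = 4215/5323.

m = 1.00, b = 0.79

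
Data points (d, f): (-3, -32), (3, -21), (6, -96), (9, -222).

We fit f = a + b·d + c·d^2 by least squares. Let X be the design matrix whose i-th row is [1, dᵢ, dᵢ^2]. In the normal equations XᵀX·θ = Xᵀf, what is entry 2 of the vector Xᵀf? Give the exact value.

-2541

Entry 2 ↔ basis d, so (Xᵀf)_{2} = Σᵢ (d)·fᵢ = (-3)·(-32) + (3)·(-21) + (6)·(-96) + (9)·(-222) = -2541.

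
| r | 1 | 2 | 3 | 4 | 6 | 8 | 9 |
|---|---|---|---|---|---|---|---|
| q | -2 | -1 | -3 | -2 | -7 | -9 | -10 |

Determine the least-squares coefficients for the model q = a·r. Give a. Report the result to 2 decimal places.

a = -1.07

Compute the Gram sums: Σr·r = 211.
For Aᵀq: Σr·q = -225.
AᵀA·[a]ᵀ = Aᵀq becomes [[211]]·[a]ᵀ = [-225]ᵀ.
a = (-225)/211 = -1.06635.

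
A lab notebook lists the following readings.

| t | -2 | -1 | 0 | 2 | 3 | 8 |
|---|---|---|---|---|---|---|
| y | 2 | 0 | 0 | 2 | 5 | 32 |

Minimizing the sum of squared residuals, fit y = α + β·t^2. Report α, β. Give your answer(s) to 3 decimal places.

Normal-equation sums: Σ1 = 6, Σt^2 = 82, Σt^2·t^2 = 4210.
For Xᵀy: Σy = 41, Σt^2·y = 2109.
Eliminating β: 4210·(row 1) − 82·(row 2) gives 18536·α = 4210·41 − 82·2109 = -328, so α = -41/2317.
Then β = (2109 − 82·(-41/2317))/4210 = 2323/4634.

α = -0.018, β = 0.501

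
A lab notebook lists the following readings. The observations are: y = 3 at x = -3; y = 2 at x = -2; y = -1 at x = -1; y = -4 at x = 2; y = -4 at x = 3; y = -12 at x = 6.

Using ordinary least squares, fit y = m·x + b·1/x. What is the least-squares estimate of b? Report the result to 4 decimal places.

With design matrix A, AᵀA = [[63, 6]; [6, 7/4]] and Aᵀy = [-104, -19/3]ᵀ.
det = 63·(7/4) − 6² = 297/4.
m = ((-104)·(7/4) − 6·(-19/3))/(297/4) = -64/33; b = (63·(-19/3) − 6·(-104))/(297/4) = 100/33.

b = 3.0303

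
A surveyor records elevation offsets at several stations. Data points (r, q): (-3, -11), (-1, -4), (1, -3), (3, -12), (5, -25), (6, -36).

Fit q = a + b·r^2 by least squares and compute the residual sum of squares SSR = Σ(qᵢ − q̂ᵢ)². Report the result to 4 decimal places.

SSR = 2.0464

MᵀM·[a, b]ᵀ = Mᵀq reads: 6·a + 81·b = -91;  81·a + 2085·b = -2135.
(Σ1 = 6, Σr^2 = 81, Σr^2·r^2 = 2085, Σq = -91, Σr^2·q = -2135.)
Δ = 6·2085 − 81² = 5949.
a = ((-91)·2085 − 81·(-2135))/5949 = -5600/1983; b = (6·(-2135) − 81·(-91))/5949 = -1813/1983.
Residuals: 104/1983, -173/661, 488/661, -1879/1983, 450/661, -520/1983; SSR = 4058/1983.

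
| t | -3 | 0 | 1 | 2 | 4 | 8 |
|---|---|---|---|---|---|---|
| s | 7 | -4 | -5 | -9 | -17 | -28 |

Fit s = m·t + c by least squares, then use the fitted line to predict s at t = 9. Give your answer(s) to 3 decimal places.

Normal-equation sums: Σt·t = 94, Σt = 12, Σ1 = 6.
For Xᵀs: Σt·s = -336, Σs = -56.
Δ = 94·6 − 12² = 420.
m = ((-336)·6 − 12·(-56))/420 = -16/5; c = (94·(-56) − 12·(-336))/420 = -44/15.
At t = 9: ŝ = (-16/5)·(9) + (-44/15)·(1) = -476/15.

ŝ = -31.733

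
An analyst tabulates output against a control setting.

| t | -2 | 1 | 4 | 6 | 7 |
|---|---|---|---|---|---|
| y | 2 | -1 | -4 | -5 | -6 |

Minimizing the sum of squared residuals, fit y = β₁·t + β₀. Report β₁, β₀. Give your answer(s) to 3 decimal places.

From the data, Σt·t = 106, Σt = 16, Σ1 = 5.
And Σt·y = -93, Σy = -14.
Normal equations: [[106, 16]; [16, 5]]·[β₁, β₀]ᵀ = [-93, -14]ᵀ.
det = 106·5 − 16² = 274.
β₁ = ((-93)·5 − 16·(-14))/274 = -241/274; β₀ = (106·(-14) − 16·(-93))/274 = 2/137.

β₁ = -0.880, β₀ = 0.015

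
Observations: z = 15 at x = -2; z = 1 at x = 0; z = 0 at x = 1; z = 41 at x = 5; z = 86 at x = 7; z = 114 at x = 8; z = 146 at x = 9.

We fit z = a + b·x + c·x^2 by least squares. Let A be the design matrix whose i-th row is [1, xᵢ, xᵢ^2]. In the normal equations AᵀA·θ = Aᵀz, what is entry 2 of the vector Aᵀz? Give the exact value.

3003

Entry 2 ↔ basis x, so (Aᵀz)_{2} = Σᵢ (x)·zᵢ = (-2)·(15) + (0)·(1) + (1)·(0) + (5)·(41) + (7)·(86) + (8)·(114) + (9)·(146) = 3003.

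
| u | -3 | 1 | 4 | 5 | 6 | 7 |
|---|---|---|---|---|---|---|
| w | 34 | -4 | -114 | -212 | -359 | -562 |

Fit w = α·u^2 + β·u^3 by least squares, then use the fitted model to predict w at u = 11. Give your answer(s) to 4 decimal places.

Forming AᵀA = [[4660, 28490]; [28490, 184756]] and Aᵀw = [-47284, -305028]ᵀ gives AᵀA·[α, β]ᵀ = Aᵀw.
Eliminating β: 184756·(row 1) − 28490·(row 2) gives 49282860·α = 184756·(-47284) − 28490·(-305028) = -45754984, so α = -1039886/1120065.
Then β = ((-305028) − 28490·(-1039886/1120065))/184756 = -3715466/2464143.
At u = 11: ŵ = (-1039886/1120065)·(121) + (-3715466/2464143)·(1331) = -791227712/373355.

ŵ = -2119.2370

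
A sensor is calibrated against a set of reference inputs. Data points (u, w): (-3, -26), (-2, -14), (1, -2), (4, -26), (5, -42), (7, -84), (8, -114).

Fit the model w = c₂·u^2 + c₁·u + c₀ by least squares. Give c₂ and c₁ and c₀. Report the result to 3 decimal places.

c₂ = -1.989, c₁ = 2.020, c₀ = -2.046

The normal equations are: 7476·c₂ + 1010·c₁ + 168·c₀ = -13170;  1010·c₂ + 168·c₁ + 20·c₀ = -1710;  168·c₂ + 20·c₁ + 7·c₀ = -308.
(Σu^2·u^2 = 7476, Σu^2·u = 1010, Σu^2 = 168, Σu·u = 168, Σu = 20, Σ1 = 7, Σu^2·w = -13170, Σu·w = -1710, Σw = -308.)
Solving the 3×3 system (Gaussian elimination) gives c₂ = -351107/176561, c₁ = 50955/25223, c₀ = -361216/176561.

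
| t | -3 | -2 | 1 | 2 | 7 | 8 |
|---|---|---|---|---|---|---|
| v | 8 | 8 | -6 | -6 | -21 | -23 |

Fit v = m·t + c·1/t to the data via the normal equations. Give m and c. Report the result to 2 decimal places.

m = -2.85, c = -2.71

Entries of AᵀA: Σt·t = 131, Σt·1/t = 6, Σ1/t·1/t = 46489/28224.
And Σt·v = -389, Σ1/t·v = -517/24.
AᵀA·[m, c]ᵀ = Aᵀv becomes [[131, 6]; [6, 46489/28224]]·[m, c]ᵀ = [-389, -517/24]ᵀ.
Δ = 131·(46489/28224) − 6² = 5073995/28224.
m = ((-389)·(46489/28224) − 6·(-517/24))/(5073995/28224) = -14436269/5073995; c = (131·(-517/24) − 6·(-389))/(5073995/28224) = -13772136/5073995.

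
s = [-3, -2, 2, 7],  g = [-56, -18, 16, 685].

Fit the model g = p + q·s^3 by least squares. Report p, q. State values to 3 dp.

p = -1.353, q = 2.001

Compute the Gram sums: Σ1 = 4, Σs^3 = 316, Σs^3·s^3 = 118506.
Right-hand side: Σg = 627, Σs^3·g = 236739.
So XᵀX·[p, q]ᵀ = Xᵀg: [[4, 316]; [316, 118506]]·[p, q]ᵀ = [627, 236739]ᵀ.
Eliminating q: 118506·(row 1) − 316·(row 2) gives 374168·p = 118506·627 − 316·236739 = -506262, so p = -253131/187084.
Then q = (236739 − 316·(-253131/187084))/118506 = 93603/46771.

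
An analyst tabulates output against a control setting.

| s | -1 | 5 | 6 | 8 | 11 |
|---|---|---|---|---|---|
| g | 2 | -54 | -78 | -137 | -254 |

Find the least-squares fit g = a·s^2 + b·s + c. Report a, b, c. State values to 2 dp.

a = -1.99, b = -1.48, c = 2.58

Compute the Gram sums: Σs^2·s^2 = 20659, Σs^2·s = 2183, Σs^2 = 247, Σs·s = 247, Σs = 29, Σ1 = 5.
For Aᵀg: Σs^2·g = -43658, Σs·g = -4630, Σg = -521.
Normal equations: [[20659, 2183, 247]; [2183, 247, 29]; [247, 29, 5]]·[a, b, c]ᵀ = [-43658, -4630, -521]ᵀ.
Row-reducing yields a = -171125/86106, b = -127709/86106, c = 37007/14351.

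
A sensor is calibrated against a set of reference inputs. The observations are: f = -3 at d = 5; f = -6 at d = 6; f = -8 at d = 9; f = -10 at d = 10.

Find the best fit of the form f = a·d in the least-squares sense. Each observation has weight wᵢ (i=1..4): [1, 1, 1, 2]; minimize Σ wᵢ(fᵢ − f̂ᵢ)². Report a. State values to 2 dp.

Setting ∂/∂a … = 0 gives: 342·a = -323.
Hence a = -323 / 342 ≈ -0.944444.

a = -0.94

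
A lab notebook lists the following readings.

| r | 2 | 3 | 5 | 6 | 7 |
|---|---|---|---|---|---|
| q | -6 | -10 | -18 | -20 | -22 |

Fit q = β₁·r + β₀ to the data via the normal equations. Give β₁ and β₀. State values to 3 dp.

Normal-equation sums: Σr·r = 123, Σr = 23, Σ1 = 5.
And Σr·q = -406, Σq = -76.
So XᵀX·[β₁, β₀]ᵀ = Xᵀq: [[123, 23]; [23, 5]]·[β₁, β₀]ᵀ = [-406, -76]ᵀ.
Δ = 123·5 − 23² = 86.
β₁ = ((-406)·5 − 23·(-76))/86 = -141/43; β₀ = (123·(-76) − 23·(-406))/86 = -5/43.

β₁ = -3.279, β₀ = -0.116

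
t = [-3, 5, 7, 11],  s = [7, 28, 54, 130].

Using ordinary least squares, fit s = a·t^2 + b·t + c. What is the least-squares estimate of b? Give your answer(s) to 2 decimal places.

b = 0.59

Setting ∂/∂a … = 0 gives: 17748·a + 1772·b + 204·c = 19139;  1772·a + 204·b + 20·c = 1927;  204·a + 20·b + 4·c = 219.
(Σt^2·t^2 = 17748, Σt^2·t = 1772, Σt^2 = 204, Σt·t = 204, Σt = 20, Σ1 = 4, Σt^2·s = 19139, Σt·s = 1927, Σs = 219.)
Inverting the 3×3 Gram matrix, [a, b, c]ᵀ = [12701/12392, 3649/6196, -5779/12392]ᵀ.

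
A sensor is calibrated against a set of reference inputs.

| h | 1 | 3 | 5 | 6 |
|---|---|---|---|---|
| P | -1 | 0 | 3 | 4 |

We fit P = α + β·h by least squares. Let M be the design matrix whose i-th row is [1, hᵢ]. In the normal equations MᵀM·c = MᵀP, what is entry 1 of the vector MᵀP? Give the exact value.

Entry 1 ↔ basis 1, so (MᵀP)_{1} = Σᵢ Pᵢ = (1)·(-1) + (1)·(0) + (1)·(3) + (1)·(4) = 6.

6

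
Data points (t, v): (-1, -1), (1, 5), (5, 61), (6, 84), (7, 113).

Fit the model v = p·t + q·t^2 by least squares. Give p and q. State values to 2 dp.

Setting ∂/∂p … = 0 gives: 112·p + 684·q = 1606;  684·p + 4324·q = 10090.
Determinant 112·4324 − 684² = 16432.
p = (1606·4324 − 684·10090)/16432 = 2674/1027; q = (112·10090 − 684·1606)/16432 = 3947/2054.

p = 2.60, q = 1.92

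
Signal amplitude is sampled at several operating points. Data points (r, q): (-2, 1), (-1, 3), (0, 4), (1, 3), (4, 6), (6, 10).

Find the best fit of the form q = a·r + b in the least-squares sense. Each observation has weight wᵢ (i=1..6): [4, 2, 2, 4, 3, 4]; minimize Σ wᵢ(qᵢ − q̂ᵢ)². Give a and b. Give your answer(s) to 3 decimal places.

a = 1.027, b = 3.011

Forming AᵀWA = [[214, 30]; [30, 19]] and AᵀWq = [310, 88]ᵀ gives AᵀWA·[a, b]ᵀ = AᵀWq.
Determinant 214·19 − 30² = 3166.
a = (310·19 − 30·88)/3166 = 1625/1583; b = (214·88 − 30·310)/3166 = 4766/1583.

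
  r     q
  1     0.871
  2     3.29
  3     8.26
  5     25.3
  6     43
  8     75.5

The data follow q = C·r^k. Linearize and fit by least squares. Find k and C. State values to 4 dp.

k = 2.1767, C = 0.7986

With ln qᵢ as the transformed response and ln rᵢ as the regressor:
Σln r = 7.2724, Σ(ln r)² = 11.8122, Σln q = 14.4803, Σln r·ln q = 24.0758.
Equations: 11.8122·k + 7.2724·ln C = 24.0758;  7.2724·k + 6·ln C = 14.4803.
Slope k = (n·Σln r·ln q − Σln r·Σln q)/(n·Σ(ln r)² − (Σln r)²) = (6·24.0758 − 7.2724·14.4803)/17.9853 = 2.17668; ln C = (Σln q − k·Σln r)/n = -0.22489, so C = exp(-0.22489) = 0.79860.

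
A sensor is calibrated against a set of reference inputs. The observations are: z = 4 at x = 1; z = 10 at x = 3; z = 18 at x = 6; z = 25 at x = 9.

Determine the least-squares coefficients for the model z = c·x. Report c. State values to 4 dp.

With design matrix M, MᵀM = [[127]] and Mᵀz = [367]ᵀ.
Hence c = 367 / 127 ≈ 2.88976.

c = 2.8898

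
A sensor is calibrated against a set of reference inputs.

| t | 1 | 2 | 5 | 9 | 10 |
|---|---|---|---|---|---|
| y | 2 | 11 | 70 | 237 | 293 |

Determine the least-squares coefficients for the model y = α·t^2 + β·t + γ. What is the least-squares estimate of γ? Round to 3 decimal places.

The normal system XᵀX·[α, β, γ]ᵀ = Xᵀy is [[17203, 1863, 211]; [1863, 211, 27]; [211, 27, 5]]·[α, β, γ]ᵀ = [50293, 5437, 613]ᵀ.
Row-reducing yields α = 33449/10928, β = -14755/10928, γ = 3951/5464.

γ = 0.723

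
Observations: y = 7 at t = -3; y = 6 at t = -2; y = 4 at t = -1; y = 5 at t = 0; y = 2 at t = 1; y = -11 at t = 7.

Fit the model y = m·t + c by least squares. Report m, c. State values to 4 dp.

Forming MᵀM = [[64, 2]; [2, 6]] and Mᵀy = [-112, 13]ᵀ gives MᵀM·[m, c]ᵀ = Mᵀy.
Eliminating c: 6·(row 1) − 2·(row 2) gives 380·m = 6·(-112) − 2·13 = -698, so m = -349/190.
Then c = (13 − 2·(-349/190))/6 = 264/95.

m = -1.8368, c = 2.7789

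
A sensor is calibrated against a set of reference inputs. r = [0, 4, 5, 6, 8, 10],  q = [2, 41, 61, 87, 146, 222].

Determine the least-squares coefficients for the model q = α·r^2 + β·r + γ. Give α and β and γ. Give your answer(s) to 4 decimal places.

Entries of MᵀM: Σr^2·r^2 = 16273, Σr^2·r = 1917, Σr^2 = 241, Σr·r = 241, Σr = 33, Σ1 = 6.
Right-hand side: Σr^2·q = 36857, Σr·q = 4379, Σq = 559.
Solving the 3×3 system (Gaussian elimination) gives α = 36607/18172, β = 34493/18172, γ = 8233/4543.

α = 2.0145, β = 1.8981, γ = 1.8122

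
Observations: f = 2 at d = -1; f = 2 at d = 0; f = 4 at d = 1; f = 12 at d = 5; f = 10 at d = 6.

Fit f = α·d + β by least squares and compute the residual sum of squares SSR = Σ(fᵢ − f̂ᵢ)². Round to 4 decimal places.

SSR = 7.1753

AᵀA·[α, β]ᵀ = Aᵀf reads: 63·α + 11·β = 122;  11·α + 5·β = 30.
Δ = 63·5 − 11² = 194.
α = (122·5 − 11·30)/194 = 140/97; β = (63·30 − 11·122)/194 = 274/97.
Residuals: 60/97, -80/97, -26/97, 190/97, -144/97; SSR = 696/97.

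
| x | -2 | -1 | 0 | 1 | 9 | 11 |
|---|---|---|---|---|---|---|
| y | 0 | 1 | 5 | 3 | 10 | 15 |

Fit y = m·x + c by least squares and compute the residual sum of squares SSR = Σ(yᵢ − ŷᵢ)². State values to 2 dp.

SSR = 11.33

From the data, Σx·x = 208, Σx = 18, Σ1 = 6.
For Mᵀy: Σx·y = 257, Σy = 34.
So MᵀM·[m, c]ᵀ = Mᵀy: [[208, 18]; [18, 6]]·[m, c]ᵀ = [257, 34]ᵀ.
Eliminating c: 6·(row 1) − 18·(row 2) gives 924·m = 6·257 − 18·34 = 930, so m = 155/154.
Then c = (34 − 18·(155/154))/6 = 1223/462.
Residuals: -293/462, -148/231, 1087/462, -151/231, -394/231, 296/231; SSR = 5233/462.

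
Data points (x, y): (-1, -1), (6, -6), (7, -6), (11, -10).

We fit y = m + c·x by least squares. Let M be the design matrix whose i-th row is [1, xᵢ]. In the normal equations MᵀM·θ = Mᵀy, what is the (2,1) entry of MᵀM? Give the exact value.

Row 2 ↔ basis x, column 1 ↔ basis 1, so (MᵀM)_{2,1} = Σᵢ x = (-1)·(1) + (6)·(1) + (7)·(1) + (11)·(1) = 23.

23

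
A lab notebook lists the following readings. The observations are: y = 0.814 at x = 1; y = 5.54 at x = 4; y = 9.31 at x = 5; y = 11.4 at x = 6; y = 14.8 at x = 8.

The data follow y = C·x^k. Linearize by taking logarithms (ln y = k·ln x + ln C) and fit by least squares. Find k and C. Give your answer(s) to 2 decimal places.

k = 1.43, C = 0.82

With ln yᵢ as the transformed response and ln xᵢ as the regressor:
Σln x = 6.8669, Σ(ln x)² = 12.0466, Σln y = 8.8655, Σln x·ln y = 15.9279.
Equations: 12.0466·k + 6.8669·ln C = 15.9279;  6.8669·k + 5·ln C = 8.8655.
Slope k = (n·Σln x·ln y − Σln x·Σln y)/(n·Σ(ln x)² − (Σln x)²) = (5·15.9279 − 6.8669·8.8655)/13.0781 = 1.43449; ln C = (Σln y − k·Σln x)/n = -0.19701, so C = exp(-0.19701) = 0.82118.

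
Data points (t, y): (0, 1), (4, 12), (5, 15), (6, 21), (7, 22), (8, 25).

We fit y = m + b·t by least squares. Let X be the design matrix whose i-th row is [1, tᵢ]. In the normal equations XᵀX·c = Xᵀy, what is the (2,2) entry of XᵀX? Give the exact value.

190

Row 2 ↔ basis t, column 2 ↔ basis t, so (XᵀX)_{2,2} = Σᵢ (t)·(t) = (0)·(0) + (4)·(4) + (5)·(5) + (6)·(6) + (7)·(7) + (8)·(8) = 190.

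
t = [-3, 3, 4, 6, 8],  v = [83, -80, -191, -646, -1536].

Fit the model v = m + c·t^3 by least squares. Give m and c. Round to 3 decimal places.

m = 1.604, c = -3.003

From the data, Σ1 = 5, Σt^3 = 792, Σt^3·t^3 = 314354.
For Mᵀv: Σv = -2370, Σt^3·v = -942593.
So MᵀM·[m, c]ᵀ = Mᵀv: [[5, 792]; [792, 314354]]·[m, c]ᵀ = [-2370, -942593]ᵀ.
Δ = 5·314354 − 792² = 944506.
m = ((-2370)·314354 − 792·(-942593))/944506 = 757338/472253; c = (5·(-942593) − 792·(-2370))/944506 = -2835925/944506.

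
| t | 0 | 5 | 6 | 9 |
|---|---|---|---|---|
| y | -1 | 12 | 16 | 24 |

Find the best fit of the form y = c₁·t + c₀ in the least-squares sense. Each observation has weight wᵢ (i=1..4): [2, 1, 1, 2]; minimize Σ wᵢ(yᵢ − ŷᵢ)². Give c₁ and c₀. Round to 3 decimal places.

With design matrix A, AᵀWA = [[223, 29]; [29, 6]] and AᵀWy = [588, 74]ᵀ.
det = 223·6 − 29² = 497.
c₁ = (588·6 − 29·74)/497 = 1382/497; c₀ = (223·74 − 29·588)/497 = -550/497.

c₁ = 2.781, c₀ = -1.107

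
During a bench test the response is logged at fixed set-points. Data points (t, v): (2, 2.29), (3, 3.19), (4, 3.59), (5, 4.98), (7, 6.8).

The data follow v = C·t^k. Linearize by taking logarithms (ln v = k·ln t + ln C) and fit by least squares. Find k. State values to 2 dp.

k = 0.86

Let Y = ln v. Fitting Y = k·ln t + ln C by least squares:
AᵀA = [[9.9861, 6.7334]; [6.7334, 5]], rhs = [9.9346, 6.7891]ᵀ  (here Σln t = 6.7334, Σ(ln t)² = 9.9861, Σln v = 6.7891, Σln t·ln v = 9.9346).
Slope k = (n·Σln t·ln v − Σln t·Σln v)/(n·Σ(ln t)² − (Σln t)²) = (5·9.9346 − 6.7334·6.7891)/4.5917 = 0.86232; ln C = (Σln v − k·Σln t)/n = 0.19654.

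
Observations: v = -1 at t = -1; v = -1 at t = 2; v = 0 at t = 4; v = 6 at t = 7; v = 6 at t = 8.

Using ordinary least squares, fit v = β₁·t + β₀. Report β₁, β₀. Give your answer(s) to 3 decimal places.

Entries of AᵀA: Σt·t = 134, Σt = 20, Σ1 = 5.
Right-hand side: Σt·v = 89, Σv = 10.
So AᵀA·[β₁, β₀]ᵀ = Aᵀv: [[134, 20]; [20, 5]]·[β₁, β₀]ᵀ = [89, 10]ᵀ.
Eliminating β₀: 5·(row 1) − 20·(row 2) gives 270·β₁ = 5·89 − 20·10 = 245, so β₁ = 49/54.
Then β₀ = (10 − 20·(49/54))/5 = -44/27.

β₁ = 0.907, β₀ = -1.630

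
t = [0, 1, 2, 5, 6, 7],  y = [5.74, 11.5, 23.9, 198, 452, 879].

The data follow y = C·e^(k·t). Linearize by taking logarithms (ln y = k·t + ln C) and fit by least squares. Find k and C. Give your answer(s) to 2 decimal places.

k = 0.72, C = 5.64

Taking logs, ln y = k·t + ln C, so regress ln y on t.
XᵀX = [[115.0000, 21.0000]; [21.0000, 6]], rhs = [119.3650, 25.5444]ᵀ  (here Σt = 21.0000, Σ(t)² = 115.0000, Σln y = 25.5444, Σt·ln y = 119.3650).
Slope k = (n·Σt·ln y − Σt·Σln y)/(n·Σ(t)² − (Σt)²) = (6·119.3650 − 21.0000·25.5444)/249.0000 = 0.72192; ln C = (Σln y − k·Σt)/n = 1.73069, so C = exp(1.73069) = 5.64457.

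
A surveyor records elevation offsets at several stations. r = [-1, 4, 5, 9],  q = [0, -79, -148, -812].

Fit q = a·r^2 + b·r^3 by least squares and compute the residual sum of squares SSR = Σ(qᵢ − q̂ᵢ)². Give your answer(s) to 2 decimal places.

With design matrix A, AᵀA = [[7443, 63197]; [63197, 551163]] and Aᵀq = [-70736, -615504]ᵀ.
Determinant 7443·551163 − 63197² = 108445400.
a = ((-70736)·551163 − 63197·(-615504))/108445400 = -2226492/2711135; b = (7443·(-615504) − 63197·(-70736))/108445400 = -2772332/2711135.
Residuals: -109168/542227, -32187/77461, 191164/542227, -13148/542227; SSR = 183315/542227.

SSR = 0.34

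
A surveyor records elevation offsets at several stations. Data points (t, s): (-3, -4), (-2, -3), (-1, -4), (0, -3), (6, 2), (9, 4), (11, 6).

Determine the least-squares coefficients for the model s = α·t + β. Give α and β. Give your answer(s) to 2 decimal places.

α = 0.73, β = -2.36

The normal equations are: 252·α + 20·β = 136;  20·α + 7·β = -2.
Eliminating β: 7·(row 1) − 20·(row 2) gives 1364·α = 7·136 − 20·(-2) = 992, so α = 8/11.
Then β = ((-2) − 20·(8/11))/7 = -26/11.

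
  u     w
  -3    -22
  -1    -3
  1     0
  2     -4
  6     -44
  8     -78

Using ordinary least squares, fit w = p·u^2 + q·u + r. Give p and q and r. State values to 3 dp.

p = -1.470, q = 2.027, r = -1.388

The normal system XᵀX·[p, q, r]ᵀ = Xᵀw is [[5491, 709, 115]; [709, 115, 13]; [115, 13, 6]]·[p, q, r]ᵀ = [-6793, -827, -151]ᵀ.
Solving the 3×3 system (Gaussian elimination) gives p = -163063/110940, q = 224917/110940, r = -12828/9245.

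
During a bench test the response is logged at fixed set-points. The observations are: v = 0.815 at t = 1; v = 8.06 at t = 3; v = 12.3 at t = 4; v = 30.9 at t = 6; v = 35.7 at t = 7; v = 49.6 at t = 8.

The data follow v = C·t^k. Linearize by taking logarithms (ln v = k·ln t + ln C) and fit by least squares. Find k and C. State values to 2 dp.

k = 1.96, C = 0.84

Linearized form: ln v = k·ln t + ln C. From the 6 transformed points,
Σln t = 8.3020, Σ(ln t)² = 14.4498, Σln v = 15.3018, Σln t·ln v = 26.9939.
Equations: 14.4498·k + 8.3020·ln C = 26.9939;  8.3020·k + 6·ln C = 15.3018.
Δ = 14.4498·6 − (8.3020)² = 17.7753; k = (26.9939·6 − 8.3020·15.3018)/17.7753 = 1.96492, ln C = (14.4498·15.3018 − 8.3020·26.9939)/17.7753 = -0.16849, so C = exp(-0.16849) = 0.84494.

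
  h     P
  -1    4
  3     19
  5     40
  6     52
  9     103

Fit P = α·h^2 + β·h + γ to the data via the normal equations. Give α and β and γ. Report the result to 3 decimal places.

The normal equations are: 8564·α + 1096·β + 152·γ = 11390;  1096·α + 152·β + 22·γ = 1492;  152·α + 22·β + 5·γ = 218.
(Σh^2·h^2 = 8564, Σh^2·h = 1096, Σh^2 = 152, Σh·h = 152, Σh = 22, Σ1 = 5, Σh^2·P = 11390, Σh·P = 1492, ΣP = 218.)
Row-reducing yields α = 817/814, β = 767/407, γ = 1952/407.

α = 1.004, β = 1.885, γ = 4.796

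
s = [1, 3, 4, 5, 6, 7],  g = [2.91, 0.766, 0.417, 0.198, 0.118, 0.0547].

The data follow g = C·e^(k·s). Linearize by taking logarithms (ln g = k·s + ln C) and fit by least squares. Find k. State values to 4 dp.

With ln gᵢ as the transformed response and sᵢ as the regressor:
XᵀX = [[136.0000, 26.0000]; [26.0000, 6]], rhs = [-44.4913, -6.7355]ᵀ  (here Σs = 26.0000, Σ(s)² = 136.0000, Σln g = -6.7355, Σs·ln g = -44.4913).
Solving (det = 140.0000): k = -0.65589, ln C = 1.71958.

k = -0.6559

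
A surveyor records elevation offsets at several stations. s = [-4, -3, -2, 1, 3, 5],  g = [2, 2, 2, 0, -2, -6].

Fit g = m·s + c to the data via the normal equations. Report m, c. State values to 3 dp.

m = -0.844, c = -0.333

Setting ∂/∂m … = 0 gives: 64·m + 0·c = -54;  0·m + 6·c = -2.
(Σs·s = 64, Σs = 0, Σ1 = 6, Σs·g = -54, Σg = -2.)
det = 64·6 − 0² = 384.
m = ((-54)·6 − 0·(-2))/384 = -27/32; c = (64·(-2) − 0·(-54))/384 = -1/3.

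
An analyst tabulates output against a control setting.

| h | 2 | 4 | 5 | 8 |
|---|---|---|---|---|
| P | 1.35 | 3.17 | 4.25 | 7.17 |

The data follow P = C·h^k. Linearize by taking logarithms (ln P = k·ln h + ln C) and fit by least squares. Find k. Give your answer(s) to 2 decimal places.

Let Y = ln P. Fitting Y = k·ln h + ln C by least squares:
AᵀA = [[9.3166, 5.7683]; [5.7683, 4]], rhs = [8.2325, 4.8707]ᵀ  (here Σln h = 5.7683, Σ(ln h)² = 9.3166, Σln P = 4.8707, Σln h·ln P = 8.2325).
Δ = 9.3166·4 − (5.7683)² = 3.9930; k = (8.2325·4 − 5.7683·4.8707)/3.9930 = 1.21069, ln C = (9.3166·4.8707 − 5.7683·8.2325)/3.9930 = -0.52825.

k = 1.21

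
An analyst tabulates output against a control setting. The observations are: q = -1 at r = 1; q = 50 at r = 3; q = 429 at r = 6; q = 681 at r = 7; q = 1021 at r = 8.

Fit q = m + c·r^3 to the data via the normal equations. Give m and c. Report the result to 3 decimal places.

m = -3.537, c = 2.000

The normal system AᵀA·[m, c]ᵀ = Aᵀq is [[5, 1099]; [1099, 427179]]·[m, c]ᵀ = [2180, 850348]ᵀ.
Eliminating c: 427179·(row 1) − 1099·(row 2) gives 928094·m = 427179·2180 − 1099·850348 = -3282232, so m = -1641116/464047.
Then c = (850348 − 1099·(-1641116/464047))/427179 = 927960/464047.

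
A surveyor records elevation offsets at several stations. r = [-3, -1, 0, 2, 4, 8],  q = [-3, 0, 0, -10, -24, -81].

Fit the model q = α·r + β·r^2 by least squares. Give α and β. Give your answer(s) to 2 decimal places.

α = -2.08, β = -1.01

The normal equations are: 94·α + 556·β = -755;  556·α + 4450·β = -5635.
Determinant 94·4450 − 556² = 109164.
α = ((-755)·4450 − 556·(-5635))/109164 = -113345/54582; β = (94·(-5635) − 556·(-755))/109164 = -54955/54582.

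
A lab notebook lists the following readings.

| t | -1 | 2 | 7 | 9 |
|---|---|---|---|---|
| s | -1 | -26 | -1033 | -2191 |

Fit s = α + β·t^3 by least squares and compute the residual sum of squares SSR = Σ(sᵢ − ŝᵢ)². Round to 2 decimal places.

SSR = 2.23

Entries of AᵀA: Σ1 = 4, Σt^3 = 1079, Σt^3·t^3 = 649155.
For Aᵀs: Σs = -3251, Σt^3·s = -1951765.
AᵀA·[α, β]ᵀ = Aᵀs becomes [[4, 1079]; [1079, 649155]]·[α, β]ᵀ = [-3251, -1951765]ᵀ.
Determinant 4·649155 − 1079² = 1432379.
α = ((-3251)·649155 − 1079·(-1951765))/1432379 = -342190/110183; β = (4·(-1951765) − 1079·(-3251))/1432379 = -4299231/1432379.
Residuals: -1283140/1432379, 1600464/1432379, -562804/1432379, 245480/1432379; SSR = 3200928/1432379.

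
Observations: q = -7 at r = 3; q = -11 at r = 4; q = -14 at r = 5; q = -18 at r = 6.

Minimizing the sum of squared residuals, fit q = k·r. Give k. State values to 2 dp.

k = -2.83

Compute the Gram sums: Σr·r = 86.
For Aᵀq: Σr·q = -243.
Hence k = -243 / 86 ≈ -2.82558.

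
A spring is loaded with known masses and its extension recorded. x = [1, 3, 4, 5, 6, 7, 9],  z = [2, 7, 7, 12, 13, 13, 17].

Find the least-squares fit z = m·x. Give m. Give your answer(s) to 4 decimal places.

AᵀA·[m]ᵀ = Aᵀz reads: 217·m = 433.
Hence m = 433 / 217 ≈ 1.99539.

m = 1.9954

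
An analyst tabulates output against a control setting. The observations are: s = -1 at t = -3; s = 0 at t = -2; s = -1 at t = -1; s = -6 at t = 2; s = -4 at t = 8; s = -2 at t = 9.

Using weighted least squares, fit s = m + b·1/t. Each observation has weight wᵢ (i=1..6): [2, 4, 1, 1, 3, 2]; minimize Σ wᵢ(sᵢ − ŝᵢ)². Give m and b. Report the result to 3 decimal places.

Sums needed: Σwᵢ·1 = 13, Σwᵢ·1/t = -185/72, Σwᵢ·1/t·1/t = 13187/5184.
For AᵀWs: Σwᵢ·s = -25, Σwᵢ·1/t·s = -59/18.
Normal equations: [[13, -185/72]; [-185/72, 13187/5184]]·[m, b]ᵀ = [-25, -59/18]ᵀ.
Δ = 13·(13187/5184) − (-185/72)² = 68603/2592.
m = ((-25)·(13187/5184) − (-185/72)·(-59/18))/(68603/2592) = -373335/137206; b = (13·(-59/18) − (-185/72)·(-25))/(68603/2592) = -276948/68603.

m = -2.721, b = -4.037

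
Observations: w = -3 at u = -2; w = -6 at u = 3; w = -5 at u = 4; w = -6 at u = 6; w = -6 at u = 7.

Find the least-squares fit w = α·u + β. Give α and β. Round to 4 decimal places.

α = -0.3333, β = -4.0000

Setting ∂/∂α … = 0 gives: 114·α + 18·β = -110;  18·α + 5·β = -26.
(Σu·u = 114, Σu = 18, Σ1 = 5, Σu·w = -110, Σw = -26.)
Δ = 114·5 − 18² = 246.
α = ((-110)·5 − 18·(-26))/246 = -1/3; β = (114·(-26) − 18·(-110))/246 = -4.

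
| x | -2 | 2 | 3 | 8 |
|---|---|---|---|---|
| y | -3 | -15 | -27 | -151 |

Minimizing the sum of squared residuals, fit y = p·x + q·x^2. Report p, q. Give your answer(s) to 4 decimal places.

p = -2.9308, q = -1.9956

The normal equations are: 81·p + 539·q = -1313;  539·p + 4209·q = -9979.
Determinant 81·4209 − 539² = 50408.
p = ((-1313)·4209 − 539·(-9979))/50408 = -18467/6301; q = (81·(-9979) − 539·(-1313))/50408 = -12574/6301.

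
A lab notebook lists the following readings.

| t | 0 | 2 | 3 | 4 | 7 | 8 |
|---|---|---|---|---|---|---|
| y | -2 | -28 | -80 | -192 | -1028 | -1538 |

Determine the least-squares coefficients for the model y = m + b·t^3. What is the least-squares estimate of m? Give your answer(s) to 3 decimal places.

Normal-equation sums: Σ1 = 6, Σt^3 = 954, Σt^3·t^3 = 384682.
Right-hand side: Σy = -2868, Σt^3·y = -1154732.
Normal equations: [[6, 954]; [954, 384682]]·[m, b]ᵀ = [-2868, -1154732]ᵀ.
Eliminating b: 384682·(row 1) − 954·(row 2) gives 1397976·m = 384682·(-2868) − 954·(-1154732) = -1653648, so m = -68902/58249.
Then b = ((-1154732) − 954·(-68902/58249))/384682 = -174680/58249.

m = -1.183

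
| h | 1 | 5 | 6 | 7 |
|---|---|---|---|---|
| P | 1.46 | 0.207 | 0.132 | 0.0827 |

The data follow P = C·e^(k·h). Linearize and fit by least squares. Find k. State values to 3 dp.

k = -0.480

Taking logs, ln P = k·h + ln C, so regress ln P on h.
Σh = 19.0000, Σ(h)² = 111.0000, Σln P = -5.7141, Σh·ln P = -37.0942.
Equations: 111.0000·k + 19.0000·ln C = -37.0942;  19.0000·k + 4·ln C = -5.7141.
Slope k = (n·Σh·ln P − Σh·Σln P)/(n·Σ(h)² − (Σh)²) = (4·-37.0942 − 19.0000·-5.7141)/83.0000 = -0.47963; ln C = (Σln P − k·Σh)/n = 0.84971.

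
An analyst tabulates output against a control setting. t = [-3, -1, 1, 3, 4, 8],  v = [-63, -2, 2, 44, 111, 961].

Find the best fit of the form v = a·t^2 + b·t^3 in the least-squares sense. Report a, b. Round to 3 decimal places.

a = -1.048, b = 2.008

The normal equations are: 4516·a + 33792·b = 63109;  33792·a + 267700·b = 502029.
det = 4516·267700 − 33792² = 67033936.
a = (63109·267700 − 33792·502029)/67033936 = -17571167/16758484; b = (4516·502029 − 33792·63109)/67033936 = 33645909/16758484.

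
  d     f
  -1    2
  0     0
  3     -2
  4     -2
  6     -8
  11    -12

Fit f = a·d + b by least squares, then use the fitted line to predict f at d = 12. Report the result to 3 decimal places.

f̂ = -13.283

MᵀM·[a, b]ᵀ = Mᵀf reads: 183·a + 23·b = -196;  23·a + 6·b = -22.
Eliminating b: 6·(row 1) − 23·(row 2) gives 569·a = 6·(-196) − 23·(-22) = -670, so a = -670/569.
Then b = ((-22) − 23·(-670/569))/6 = 482/569.
At d = 12: f̂ = (-670/569)·(12) + (482/569)·(1) = -7558/569.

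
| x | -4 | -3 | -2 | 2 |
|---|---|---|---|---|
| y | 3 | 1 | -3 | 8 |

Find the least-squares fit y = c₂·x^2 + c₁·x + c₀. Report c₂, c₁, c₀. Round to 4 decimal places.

Setting ∂/∂c₂ … = 0 gives: 369·c₂ + (-91)·c₁ + 33·c₀ = 77;  (-91)·c₂ + 33·c₁ + (-7)·c₀ = 7;  33·c₂ + (-7)·c₁ + 4·c₀ = 9.
(Σx^2·x^2 = 369, Σx^2·x = -91, Σx^2 = 33, Σx·x = 33, Σx = -7, Σ1 = 4, Σx^2·y = 77, Σx·y = 7, Σy = 9.)
Inverting the 3×3 Gram matrix, [c₂, c₁, c₀]ᵀ = [1627/1804, 4585/1804, -335/451]ᵀ.

c₂ = 0.9019, c₁ = 2.5416, c₀ = -0.7428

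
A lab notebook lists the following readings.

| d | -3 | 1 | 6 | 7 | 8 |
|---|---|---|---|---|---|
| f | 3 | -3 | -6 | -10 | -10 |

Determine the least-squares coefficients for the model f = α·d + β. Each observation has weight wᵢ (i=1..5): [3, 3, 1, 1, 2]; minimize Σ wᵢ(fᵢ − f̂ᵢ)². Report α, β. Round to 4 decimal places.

Setting ∂/∂α … = 0 gives: 243·α + 23·β = -302;  23·α + 10·β = -36.
Δ = 243·10 − 23² = 1901.
α = ((-302)·10 − 23·(-36))/1901 = -2192/1901; β = (243·(-36) − 23·(-302))/1901 = -1802/1901.

α = -1.1531, β = -0.9479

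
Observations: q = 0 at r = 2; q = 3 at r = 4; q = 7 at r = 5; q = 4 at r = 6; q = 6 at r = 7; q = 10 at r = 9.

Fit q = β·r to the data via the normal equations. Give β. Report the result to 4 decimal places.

Setting ∂/∂β … = 0 gives: 211·β = 203.
Hence β = 203 / 211 ≈ 0.962085.

β = 0.9621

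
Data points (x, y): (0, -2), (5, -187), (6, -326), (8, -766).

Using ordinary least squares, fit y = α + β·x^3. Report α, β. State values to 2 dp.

α = -1.83, β = -1.49

AᵀA·[α, β]ᵀ = Aᵀy reads: 4·α + 853·β = -1281;  853·α + 324425·β = -485983.
Eliminating β: 324425·(row 1) − 853·(row 2) gives 570091·α = 324425·(-1281) − 853·(-485983) = -1044926, so α = -1044926/570091.
Then β = ((-485983) − 853·(-1044926/570091))/324425 = -851239/570091.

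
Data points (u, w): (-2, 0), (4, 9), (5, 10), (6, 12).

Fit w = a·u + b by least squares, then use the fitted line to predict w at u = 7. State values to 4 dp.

ŵ = 13.2903

Compute the Gram sums: Σu·u = 81, Σu = 13, Σ1 = 4.
For Mᵀw: Σu·w = 158, Σw = 31.
MᵀM·[a, b]ᵀ = Mᵀw becomes [[81, 13]; [13, 4]]·[a, b]ᵀ = [158, 31]ᵀ.
Eliminating b: 4·(row 1) − 13·(row 2) gives 155·a = 4·158 − 13·31 = 229, so a = 229/155.
Then b = (31 − 13·(229/155))/4 = 457/155.
At u = 7: ŵ = (229/155)·(7) + (457/155)·(1) = 412/31.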